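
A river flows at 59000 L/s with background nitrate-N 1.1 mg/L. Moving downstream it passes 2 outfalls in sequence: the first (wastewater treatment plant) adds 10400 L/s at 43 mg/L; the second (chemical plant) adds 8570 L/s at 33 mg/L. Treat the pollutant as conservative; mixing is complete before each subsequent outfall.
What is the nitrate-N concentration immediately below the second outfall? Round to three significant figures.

After outfall 1: Q = 59000 + 10400 = 69400 L/s; C = (59000·1.100 + 10400·43.00)/69400 = 7.379 mg/L.
After outfall 2: Q = 69400 + 8570 = 77970 L/s; C = (69400·7.379 + 8570·33.00)/77970 = 10.20 mg/L.

10.2 mg/L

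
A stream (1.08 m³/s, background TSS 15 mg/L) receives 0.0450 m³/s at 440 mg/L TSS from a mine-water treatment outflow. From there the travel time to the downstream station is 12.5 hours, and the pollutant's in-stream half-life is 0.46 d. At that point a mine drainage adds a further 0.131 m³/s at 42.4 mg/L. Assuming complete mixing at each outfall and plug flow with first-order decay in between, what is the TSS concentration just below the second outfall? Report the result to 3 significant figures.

Conservation of mass: C = (1.080·15.00 + 0.04500·440.0) / 1.125 = 36.00/1.125 = 32.00 mg/L; combined flow 1.125 m³/s.
Half-life 0.46 d → k = ln 2 / 0.46 = 1.507 d⁻¹.
Decay over the reach: 32.00·exp(−kt) = 32.00·0.4562 = 14.60 mg/L.
Second outfall: C = (1.125·14.60 + 0.1310·42.40)/1.256 = 17.50 mg/L.

17.5 mg/L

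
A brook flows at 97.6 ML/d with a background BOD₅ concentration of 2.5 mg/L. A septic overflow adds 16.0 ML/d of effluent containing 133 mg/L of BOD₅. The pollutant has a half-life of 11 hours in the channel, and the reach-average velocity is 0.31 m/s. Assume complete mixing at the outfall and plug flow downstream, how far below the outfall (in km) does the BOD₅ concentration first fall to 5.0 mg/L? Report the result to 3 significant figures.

Mass balance: C = (97.60·2.500 + 16.00·133.0) / 113.6 = 2372/113.6 = 20.88 mg/L.
Half-life 11 h → k = ln 2 / 11 = 0.06301 h⁻¹ = 1.512 d⁻¹.
Set 20.88·exp(−k·t) = 5.0 → t = ln(20.88/5.0)/k = 81660 s = 22.68 h.
Distance = v·t = 0.31·81660 = 25310 m = 25.31 km.

25.3 km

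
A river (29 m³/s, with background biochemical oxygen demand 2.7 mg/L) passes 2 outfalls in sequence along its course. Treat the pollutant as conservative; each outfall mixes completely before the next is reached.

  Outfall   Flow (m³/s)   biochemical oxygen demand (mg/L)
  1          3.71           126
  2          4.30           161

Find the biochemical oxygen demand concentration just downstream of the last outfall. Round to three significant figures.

33.5 mg/L

Outfall 1: combined Q = 32.71 m³/s; C = (29.00·2.700 + 3.710·126.0)/32.71 = 16.68 mg/L.
Outfall 2: combined Q = 37.01 m³/s; C = (32.71·16.68 + 4.300·161.0)/37.01 = 33.45 mg/L.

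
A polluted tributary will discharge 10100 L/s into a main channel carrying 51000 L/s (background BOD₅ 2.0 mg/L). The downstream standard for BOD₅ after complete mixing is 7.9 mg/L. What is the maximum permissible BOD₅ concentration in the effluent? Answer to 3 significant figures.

At the limit, (Qr·Cr + Qe·Cₑ)/(Qr + Qe) = 7.9:
Cₑ = (61100·7.9 − 51000·2.000) / 10100 = 37.69 mg/L.

37.7 mg/L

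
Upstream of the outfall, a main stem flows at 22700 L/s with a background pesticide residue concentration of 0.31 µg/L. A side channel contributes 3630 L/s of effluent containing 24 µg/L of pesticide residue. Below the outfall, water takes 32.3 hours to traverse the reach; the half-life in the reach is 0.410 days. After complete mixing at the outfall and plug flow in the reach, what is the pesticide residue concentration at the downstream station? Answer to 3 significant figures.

Flow-weighted average: C = (22700·0.3100 + 3630·24.00) / 26330 = 94160/26330 = 3.576 µg/L.
Half-life 0.410 d → k = ln 2 / 0.410 = 1.691 d⁻¹.
After decay, C = 3.576 × e^(−kt) = 3.576 × 0.1028 = 0.3675 µg/L.

0.368 µg/L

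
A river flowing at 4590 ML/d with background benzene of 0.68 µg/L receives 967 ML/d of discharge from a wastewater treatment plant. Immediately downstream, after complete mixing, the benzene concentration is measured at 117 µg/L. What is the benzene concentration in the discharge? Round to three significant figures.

669 µg/L

Mass balance: 4590·0.6800 + 967.0·Cₑ = 5557·117.0
→ Cₑ = (5557·117.0 − 4590·0.6800) / 967.0 = 669.1 µg/L.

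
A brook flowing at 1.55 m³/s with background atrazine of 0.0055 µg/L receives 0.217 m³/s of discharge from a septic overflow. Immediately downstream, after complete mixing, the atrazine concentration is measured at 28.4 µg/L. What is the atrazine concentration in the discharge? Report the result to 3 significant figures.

Mass balance: 1.550·0.005500 + 0.2170·Cₑ = 1.767·28.40
→ Cₑ = (1.767·28.40 − 1.550·0.005500) / 0.2170 = 231.2 µg/L.

231 µg/L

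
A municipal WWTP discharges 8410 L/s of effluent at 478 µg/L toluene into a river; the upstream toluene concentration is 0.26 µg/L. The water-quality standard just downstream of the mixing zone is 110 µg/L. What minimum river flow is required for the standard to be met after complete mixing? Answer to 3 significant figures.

Set C_mix = 110: (Q·0.2600 + 8410·478.0) / (Q + 8410) = 110
→ Q = 8410·(478.0 − 110)/(110 − 0.2600) = 28200 L/s.

28200 L/s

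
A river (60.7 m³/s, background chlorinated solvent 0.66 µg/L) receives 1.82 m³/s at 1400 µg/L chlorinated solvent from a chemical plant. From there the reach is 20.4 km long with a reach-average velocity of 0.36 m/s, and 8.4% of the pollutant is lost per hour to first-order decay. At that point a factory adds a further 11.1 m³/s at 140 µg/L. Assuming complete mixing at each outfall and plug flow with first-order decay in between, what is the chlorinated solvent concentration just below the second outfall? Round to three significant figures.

After mixing, C = (60.70·0.6600 + 1.820·1400) / 62.52 = 2588/62.52 = 41.40 µg/L; combined flow 62.52 m³/s.
Travel time t = 20.4·1000 / 0.36 = 56670 s = 15.74 h.
8.4%/h lost → k = −ln(1 − 0.084) = 0.08774 h⁻¹.
After decay, C = 41.40 × e^(−kt) = 41.40 × 0.2513 = 10.40 µg/L.
At the second outfall, C = (62.52·10.40 + 11.10·140.0) / (62.52 + 11.10) = 29.94 µg/L.

29.9 µg/L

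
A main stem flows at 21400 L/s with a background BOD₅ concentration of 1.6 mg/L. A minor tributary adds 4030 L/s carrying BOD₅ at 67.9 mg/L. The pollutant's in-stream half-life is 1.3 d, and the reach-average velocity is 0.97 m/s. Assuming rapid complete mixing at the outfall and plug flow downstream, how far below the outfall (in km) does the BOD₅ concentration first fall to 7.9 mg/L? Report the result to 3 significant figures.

Conservation of mass: C = (21400·1.600 + 4030·67.90) / 25430 = 307900/25430 = 12.11 mg/L.
Half-life 1.3 d → k = ln 2 / 1.3 = 0.5332 d⁻¹.
Set 12.11·exp(−k·t) = 7.9 → t = ln(12.11/7.9)/k = 69180 s = 19.22 h.
Distance = v·t = 0.97·69180 = 67100 m = 67.10 km.

67.1 km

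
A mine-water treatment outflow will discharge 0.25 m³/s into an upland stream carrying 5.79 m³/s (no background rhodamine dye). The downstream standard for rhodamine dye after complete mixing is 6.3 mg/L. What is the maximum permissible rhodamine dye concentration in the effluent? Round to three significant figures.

At the limit, (Qr·Cr + Qe·Cₑ)/(Qr + Qe) = 6.3:
Cₑ = (6.040·6.3 − 5.790·0) / 0.2500 = 152.2 mg/L.

152 mg/L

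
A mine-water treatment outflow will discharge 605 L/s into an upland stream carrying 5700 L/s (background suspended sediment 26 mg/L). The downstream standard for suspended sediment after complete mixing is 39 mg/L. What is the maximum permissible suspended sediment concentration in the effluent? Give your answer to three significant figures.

161 mg/L

At the limit, (Qr·Cr + Qe·Cₑ)/(Qr + Qe) = 39:
Cₑ = (6305·39 − 5700·26.00) / 605.0 = 161.5 mg/L.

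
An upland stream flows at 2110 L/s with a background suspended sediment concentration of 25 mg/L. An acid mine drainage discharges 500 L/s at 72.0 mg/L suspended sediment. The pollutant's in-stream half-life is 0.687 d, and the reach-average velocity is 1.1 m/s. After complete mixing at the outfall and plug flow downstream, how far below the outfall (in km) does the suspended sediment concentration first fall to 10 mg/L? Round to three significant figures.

Flow-weighted average: C = (2110·25.00 + 500.0·72.00) / 2610 = 88750/2610 = 34.00 mg/L.
Half-life 0.687 d → k = ln 2 / 0.687 = 1.009 d⁻¹.
Set 34.00·exp(−k·t) = 10 → t = ln(34.00/10)/k = 104800 s = 29.11 h.
Distance = v·t = 1.1·104800 = 115300 m = 115.3 km.

115 km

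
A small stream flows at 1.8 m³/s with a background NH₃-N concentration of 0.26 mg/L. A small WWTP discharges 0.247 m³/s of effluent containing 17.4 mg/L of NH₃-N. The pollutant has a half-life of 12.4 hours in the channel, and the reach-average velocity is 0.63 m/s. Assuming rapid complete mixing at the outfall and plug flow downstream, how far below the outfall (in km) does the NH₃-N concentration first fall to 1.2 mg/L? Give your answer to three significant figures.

After mixing, C = (1.800·0.2600 + 0.2470·17.40) / 2.047 = 4.766/2.047 = 2.328 mg/L.
Half-life 12.4 h → k = ln 2 / 12.4 = 0.05590 h⁻¹ = 1.342 d⁻¹.
Set 2.328·exp(−k·t) = 1.2 → t = ln(2.328/1.2)/k = 42680 s = 11.86 h.
Distance = v·t = 0.63·42680 = 26890 m = 26.89 km.

26.9 km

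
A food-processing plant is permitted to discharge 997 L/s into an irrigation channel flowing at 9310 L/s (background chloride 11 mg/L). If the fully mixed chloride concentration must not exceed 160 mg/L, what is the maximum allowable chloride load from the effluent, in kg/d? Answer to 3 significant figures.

Mass balance at the limit: 9310·11.00 + 997.0·Cₑ = 10310·160 → Cₑ = 1551 mg/L.
997.0 L/s = 0.9970 m³/s. Load = 0.9970 m³/s × 1551 g/m³ × 86 400 s/d = 133600 kg/d.

134000 kg/d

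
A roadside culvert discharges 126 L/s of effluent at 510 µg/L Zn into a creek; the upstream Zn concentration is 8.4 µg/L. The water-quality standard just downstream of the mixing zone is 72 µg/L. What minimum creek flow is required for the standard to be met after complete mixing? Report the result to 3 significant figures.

868 L/s

Set C_mix = 72: (Q·8.400 + 126.0·510.0) / (Q + 126.0) = 72
→ Q = 126.0·(510.0 − 72)/(72 − 8.400) = 867.7 L/s.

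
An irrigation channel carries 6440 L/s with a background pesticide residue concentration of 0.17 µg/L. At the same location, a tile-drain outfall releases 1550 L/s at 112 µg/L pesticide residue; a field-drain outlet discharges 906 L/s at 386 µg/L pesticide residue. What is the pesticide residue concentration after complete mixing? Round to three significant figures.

58.9 µg/L

Mixed concentration C = ΣQC/ΣQ = (6440·0.1700 + 1550·112.0 + 906.0·386.0) / 8896 = 524400/8896 = 58.95 µg/L.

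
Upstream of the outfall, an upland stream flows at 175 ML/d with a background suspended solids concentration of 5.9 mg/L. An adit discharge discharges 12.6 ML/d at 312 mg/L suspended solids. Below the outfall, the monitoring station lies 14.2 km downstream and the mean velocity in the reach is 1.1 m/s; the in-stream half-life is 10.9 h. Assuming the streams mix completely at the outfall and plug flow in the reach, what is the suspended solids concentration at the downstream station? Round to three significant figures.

Flow-weighted average: C = (175.0·5.900 + 12.60·312.0) / 187.6 = 4964/187.6 = 26.46 mg/L.
Travel time t = 14.2·1000 / 1.1 = 12910 s = 3.586 h.
Half-life 10.9 h → k = ln 2 / 10.9 = 0.06359 h⁻¹ = 1.526 d⁻¹.
First-order decay: C = 26.46·exp(−k·t) = 26.46·0.7961 = 21.06 mg/L.

21.1 mg/L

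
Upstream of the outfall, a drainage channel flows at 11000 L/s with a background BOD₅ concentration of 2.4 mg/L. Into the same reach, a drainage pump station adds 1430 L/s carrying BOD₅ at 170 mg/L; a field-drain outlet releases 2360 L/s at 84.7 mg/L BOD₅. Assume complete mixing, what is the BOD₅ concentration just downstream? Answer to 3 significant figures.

31.7 mg/L

Mixed concentration C = ΣQC/ΣQ = (11000·2.400 + 1430·170.0 + 2360·84.70) / 14790 = 469400/14790 = 31.74 mg/L.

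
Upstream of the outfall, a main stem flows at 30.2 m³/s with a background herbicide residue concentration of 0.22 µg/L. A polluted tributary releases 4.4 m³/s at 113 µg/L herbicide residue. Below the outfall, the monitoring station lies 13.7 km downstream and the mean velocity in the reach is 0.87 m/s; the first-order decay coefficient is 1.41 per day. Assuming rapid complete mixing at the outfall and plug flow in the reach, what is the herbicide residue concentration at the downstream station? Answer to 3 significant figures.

11.3 µg/L

Flow-weighted average: C = (30.20·0.2200 + 4.400·113.0) / 34.60 = 503.8/34.60 = 14.56 µg/L.
Travel time t = 13.7·1000 / 0.87 = 15750 s = 4.374 h.
After decay, C = 14.56 × e^(−kt) = 14.56 × 0.7734 = 11.26 µg/L.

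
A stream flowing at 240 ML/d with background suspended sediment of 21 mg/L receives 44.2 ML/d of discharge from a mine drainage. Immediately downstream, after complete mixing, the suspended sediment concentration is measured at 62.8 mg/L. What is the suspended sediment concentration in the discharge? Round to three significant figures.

290 mg/L

Mass balance: 240.0·21.00 + 44.20·Cₑ = 284.2·62.80
→ Cₑ = (284.2·62.80 − 240.0·21.00) / 44.20 = 289.8 mg/L.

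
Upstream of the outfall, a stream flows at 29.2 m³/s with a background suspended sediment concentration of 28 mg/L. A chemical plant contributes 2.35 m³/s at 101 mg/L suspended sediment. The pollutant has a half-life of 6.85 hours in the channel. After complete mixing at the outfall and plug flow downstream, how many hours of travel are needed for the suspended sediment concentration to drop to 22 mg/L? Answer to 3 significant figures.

4.14 h

Flow-weighted average: C = (29.20·28.00 + 2.350·101.0) / 31.55 = 1055/31.55 = 33.44 mg/L.
Half-life 6.85 h → k = ln 2 / 6.85 = 0.1012 h⁻¹ = 2.429 d⁻¹.
33.44·exp(−k·t) = 22 → t = ln(33.44/22)/k = 14890 s = 4.137 h.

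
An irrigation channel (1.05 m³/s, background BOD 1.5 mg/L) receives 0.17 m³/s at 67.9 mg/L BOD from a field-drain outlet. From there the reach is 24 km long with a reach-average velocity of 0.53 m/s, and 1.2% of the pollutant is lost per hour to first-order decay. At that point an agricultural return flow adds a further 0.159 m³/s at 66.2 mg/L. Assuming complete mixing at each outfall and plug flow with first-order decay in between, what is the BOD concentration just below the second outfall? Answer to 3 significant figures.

Mixed concentration C = ΣQC/ΣQ = (1.050·1.500 + 0.1700·67.90) / 1.220 = 13.12/1.220 = 10.75 mg/L; combined flow 1.220 m³/s.
Travel time t = 24·1000 / 0.53 = 45280 s = 12.58 h.
1.2%/h lost → k = −ln(1 − 0.012) = 0.01207 h⁻¹.
First-order decay: C = 10.75·exp(−k·t) = 10.75·0.8591 = 9.238 mg/L.
At the second outfall, C = (1.220·9.238 + 0.1590·66.20) / (1.220 + 0.1590) = 15.81 mg/L.

15.8 mg/L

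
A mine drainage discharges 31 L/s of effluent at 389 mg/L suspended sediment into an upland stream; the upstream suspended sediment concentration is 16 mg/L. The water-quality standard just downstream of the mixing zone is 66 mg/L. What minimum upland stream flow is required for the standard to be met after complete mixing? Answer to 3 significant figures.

200 L/s

Set C_mix = 66: (Q·16.00 + 31.00·389.0) / (Q + 31.00) = 66
→ Q = 31.00·(389.0 − 66)/(66 − 16.00) = 200.3 L/s.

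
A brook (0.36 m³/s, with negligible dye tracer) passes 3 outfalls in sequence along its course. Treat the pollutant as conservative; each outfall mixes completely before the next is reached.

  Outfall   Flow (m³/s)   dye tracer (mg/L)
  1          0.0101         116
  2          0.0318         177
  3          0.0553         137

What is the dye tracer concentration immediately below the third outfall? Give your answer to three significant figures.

After outfall 1: Q = 0.3600 + 0.01010 = 0.3701 m³/s; C = (0.3600·0 + 0.01010·116.0)/0.3701 = 3.166 mg/L.
After outfall 2: Q = 0.3701 + 0.03180 = 0.4019 m³/s; C = (0.3701·3.166 + 0.03180·177.0)/0.4019 = 16.92 mg/L.
After outfall 3: Q = 0.4019 + 0.05530 = 0.4572 m³/s; C = (0.4019·16.92 + 0.05530·137.0)/0.4572 = 31.44 mg/L.

31.4 mg/L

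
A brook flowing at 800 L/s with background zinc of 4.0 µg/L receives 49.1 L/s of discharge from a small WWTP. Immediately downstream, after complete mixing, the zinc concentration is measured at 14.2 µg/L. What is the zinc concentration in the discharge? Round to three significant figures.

Mass balance: 800.0·4.000 + 49.10·Cₑ = 849.1·14.20
→ Cₑ = (849.1·14.20 − 800.0·4.000) / 49.10 = 180.4 µg/L.

180 µg/L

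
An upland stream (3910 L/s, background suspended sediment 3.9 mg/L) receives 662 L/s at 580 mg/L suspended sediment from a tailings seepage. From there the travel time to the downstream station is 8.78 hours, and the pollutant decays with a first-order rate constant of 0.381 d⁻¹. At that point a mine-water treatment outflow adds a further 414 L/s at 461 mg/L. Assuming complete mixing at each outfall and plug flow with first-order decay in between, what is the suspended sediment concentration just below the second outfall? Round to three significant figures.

108 mg/L

Mixed concentration C = ΣQC/ΣQ = (3910·3.900 + 662.0·580.0) / 4572 = 399200/4572 = 87.32 mg/L; combined flow 4572 L/s.
First-order decay: C = 87.32·exp(−k·t) = 87.32·0.8699 = 75.96 mg/L.
Second outfall: C = (4572·75.96 + 414.0·461.0)/4986 = 107.9 mg/L.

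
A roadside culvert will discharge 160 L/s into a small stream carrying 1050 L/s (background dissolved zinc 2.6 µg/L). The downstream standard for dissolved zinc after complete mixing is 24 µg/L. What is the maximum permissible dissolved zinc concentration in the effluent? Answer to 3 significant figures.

At the limit, (Qr·Cr + Qe·Cₑ)/(Qr + Qe) = 24:
Cₑ = (1210·24 − 1050·2.600) / 160.0 = 164.4 µg/L.

164 µg/L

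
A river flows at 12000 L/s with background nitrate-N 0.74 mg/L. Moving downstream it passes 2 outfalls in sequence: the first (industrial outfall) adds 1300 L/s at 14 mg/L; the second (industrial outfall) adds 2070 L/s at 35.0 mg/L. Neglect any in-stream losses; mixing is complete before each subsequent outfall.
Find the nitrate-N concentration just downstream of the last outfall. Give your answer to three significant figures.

Outfall 1: combined Q = 13300 L/s; C = (12000·0.7400 + 1300·14.00)/13300 = 2.036 mg/L.
Outfall 2: combined Q = 15370 L/s; C = (13300·2.036 + 2070·35.00)/15370 = 6.476 mg/L.

6.48 mg/L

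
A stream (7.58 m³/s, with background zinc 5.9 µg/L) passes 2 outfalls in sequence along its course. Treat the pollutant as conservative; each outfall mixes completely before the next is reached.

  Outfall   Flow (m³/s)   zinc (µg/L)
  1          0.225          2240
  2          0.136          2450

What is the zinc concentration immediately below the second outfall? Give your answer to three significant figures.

Outfall 1: combined Q = 7.805 m³/s; C = (7.580·5.900 + 0.2250·2240)/7.805 = 70.30 µg/L.
Outfall 2: combined Q = 7.941 m³/s; C = (7.805·70.30 + 0.1360·2450)/7.941 = 111.1 µg/L.

111 µg/L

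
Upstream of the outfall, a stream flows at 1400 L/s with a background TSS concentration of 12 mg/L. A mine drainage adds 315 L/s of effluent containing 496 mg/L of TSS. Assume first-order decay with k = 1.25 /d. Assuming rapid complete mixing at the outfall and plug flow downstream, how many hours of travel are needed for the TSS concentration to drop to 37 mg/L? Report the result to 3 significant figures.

After mixing, C = (1400·12.00 + 315.0·496.0) / 1715 = 173000/1715 = 100.9 mg/L.
100.9·exp(−k·t) = 37 → t = ln(100.9/37)/k = 69340 s = 19.26 h.

19.3 h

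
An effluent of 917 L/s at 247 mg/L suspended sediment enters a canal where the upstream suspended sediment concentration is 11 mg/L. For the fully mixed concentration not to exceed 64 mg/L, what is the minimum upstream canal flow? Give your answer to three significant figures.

Set C_mix = 64: (Q·11.00 + 917.0·247.0) / (Q + 917.0) = 64
→ Q = 917.0·(247.0 − 64)/(64 − 11.00) = 3166 L/s.

3170 L/s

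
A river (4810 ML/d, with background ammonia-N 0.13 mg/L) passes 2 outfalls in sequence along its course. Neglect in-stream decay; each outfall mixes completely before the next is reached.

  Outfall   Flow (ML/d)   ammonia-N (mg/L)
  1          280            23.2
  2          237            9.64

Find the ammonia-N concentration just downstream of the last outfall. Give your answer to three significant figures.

1.77 mg/L

After outfall 1: Q = 4810 + 280.0 = 5090 ML/d; C = (4810·0.1300 + 280.0·23.20)/5090 = 1.399 mg/L.
After outfall 2: Q = 5090 + 237.0 = 5327 ML/d; C = (5090·1.399 + 237.0·9.640)/5327 = 1.766 mg/L.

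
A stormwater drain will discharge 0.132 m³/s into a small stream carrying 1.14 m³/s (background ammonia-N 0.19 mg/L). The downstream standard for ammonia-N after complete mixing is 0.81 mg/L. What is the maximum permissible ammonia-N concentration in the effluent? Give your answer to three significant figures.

At the limit, (Qr·Cr + Qe·Cₑ)/(Qr + Qe) = 0.81:
Cₑ = (1.272·0.81 − 1.140·0.1900) / 0.1320 = 6.165 mg/L.

6.16 mg/L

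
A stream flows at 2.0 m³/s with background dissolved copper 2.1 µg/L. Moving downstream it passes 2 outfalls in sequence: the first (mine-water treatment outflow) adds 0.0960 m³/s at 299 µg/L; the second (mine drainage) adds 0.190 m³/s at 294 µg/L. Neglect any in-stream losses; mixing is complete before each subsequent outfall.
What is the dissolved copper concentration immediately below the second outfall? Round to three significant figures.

Outfall 1: combined Q = 2.096 m³/s; C = (2.000·2.100 + 0.09600·299.0)/2.096 = 15.70 µg/L.
Outfall 2: combined Q = 2.286 m³/s; C = (2.096·15.70 + 0.1900·294.0)/2.286 = 38.83 µg/L.

38.8 µg/L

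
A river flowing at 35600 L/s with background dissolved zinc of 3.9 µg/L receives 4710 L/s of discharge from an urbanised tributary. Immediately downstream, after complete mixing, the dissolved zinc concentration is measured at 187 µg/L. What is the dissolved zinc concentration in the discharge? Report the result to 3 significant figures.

1570 µg/L

Mass balance: 35600·3.900 + 4710·Cₑ = 40310·187.0
→ Cₑ = (40310·187.0 − 35600·3.900) / 4710 = 1571 µg/L.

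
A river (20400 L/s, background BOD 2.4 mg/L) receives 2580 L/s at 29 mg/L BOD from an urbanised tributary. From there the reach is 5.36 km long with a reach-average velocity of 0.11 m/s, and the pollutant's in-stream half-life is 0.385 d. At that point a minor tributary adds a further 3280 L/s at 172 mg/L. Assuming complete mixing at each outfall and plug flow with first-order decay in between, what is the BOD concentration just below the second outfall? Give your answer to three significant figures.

23.2 mg/L

Mixed concentration C = ΣQC/ΣQ = (20400·2.400 + 2580·29.00) / 22980 = 123800/22980 = 5.386 mg/L; combined flow 22980 L/s.
Travel time t = 5.36·1000 / 0.11 = 48730 s = 13.54 h.
Half-life 0.385 d → k = ln 2 / 0.385 = 1.800 d⁻¹.
Decay over the reach: 5.386·exp(−kt) = 5.386·0.3623 = 1.951 mg/L.
Second outfall: C = (22980·1.951 + 3280·172.0)/26260 = 23.19 mg/L.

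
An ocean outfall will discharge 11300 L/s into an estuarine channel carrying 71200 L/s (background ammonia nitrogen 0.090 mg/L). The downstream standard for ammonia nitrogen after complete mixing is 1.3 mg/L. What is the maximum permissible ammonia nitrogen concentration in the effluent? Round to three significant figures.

At the limit, (Qr·Cr + Qe·Cₑ)/(Qr + Qe) = 1.3:
Cₑ = (82500·1.3 − 71200·0.09000) / 11300 = 8.924 mg/L.

8.92 mg/L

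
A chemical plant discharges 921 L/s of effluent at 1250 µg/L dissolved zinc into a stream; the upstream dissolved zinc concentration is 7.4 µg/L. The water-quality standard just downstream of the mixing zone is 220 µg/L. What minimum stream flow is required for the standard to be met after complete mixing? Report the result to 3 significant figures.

Set C_mix = 220: (Q·7.400 + 921.0·1250) / (Q + 921.0) = 220
→ Q = 921.0·(1250 − 220)/(220 − 7.400) = 4462 L/s.

4460 L/s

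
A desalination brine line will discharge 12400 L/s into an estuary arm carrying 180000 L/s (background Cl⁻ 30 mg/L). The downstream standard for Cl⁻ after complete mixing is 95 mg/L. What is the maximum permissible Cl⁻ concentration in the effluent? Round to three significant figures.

1040 mg/L

At the limit, (Qr·Cr + Qe·Cₑ)/(Qr + Qe) = 95:
Cₑ = (192400·95 − 180000·30.00) / 12400 = 1039 mg/L.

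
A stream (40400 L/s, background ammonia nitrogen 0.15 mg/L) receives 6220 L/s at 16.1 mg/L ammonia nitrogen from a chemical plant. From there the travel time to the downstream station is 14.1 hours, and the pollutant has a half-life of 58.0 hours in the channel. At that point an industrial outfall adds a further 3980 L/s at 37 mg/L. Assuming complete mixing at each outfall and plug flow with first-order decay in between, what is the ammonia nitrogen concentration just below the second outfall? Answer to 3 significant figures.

Mixed concentration C = ΣQC/ΣQ = (40400·0.1500 + 6220·16.10) / 46620 = 106200/46620 = 2.278 mg/L; combined flow 46620 L/s.
Half-life 58.0 h → k = ln 2 / 58.0 = 0.01195 h⁻¹ = 0.2868 d⁻¹.
After decay, C = 2.278 × e^(−kt) = 2.278 × 0.8449 = 1.925 mg/L.
At the second outfall, C = (46620·1.925 + 3980·37.00) / (46620 + 3980) = 4.684 mg/L.

4.68 mg/L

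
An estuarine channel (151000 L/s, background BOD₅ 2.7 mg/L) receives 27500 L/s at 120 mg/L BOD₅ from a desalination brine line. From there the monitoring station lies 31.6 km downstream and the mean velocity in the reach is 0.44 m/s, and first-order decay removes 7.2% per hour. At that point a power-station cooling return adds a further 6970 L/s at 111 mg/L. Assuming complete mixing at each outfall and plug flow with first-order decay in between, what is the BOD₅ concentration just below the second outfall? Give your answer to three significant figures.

Mass balance: C = (151000·2.700 + 27500·120.0) / 178500 = 3708000/178500 = 20.77 mg/L; combined flow 178500 L/s.
Travel time t = 31.6·1000 / 0.44 = 71820 s = 19.95 h.
7.2%/h lost → k = −ln(1 − 0.072) = 0.07472 h⁻¹.
Applying C = C₀e^(−kt): 20.77 × 0.2252 = 4.678 mg/L.
At the second outfall, C = (178500·4.678 + 6970·111.0) / (178500 + 6970) = 8.674 mg/L.

8.67 mg/L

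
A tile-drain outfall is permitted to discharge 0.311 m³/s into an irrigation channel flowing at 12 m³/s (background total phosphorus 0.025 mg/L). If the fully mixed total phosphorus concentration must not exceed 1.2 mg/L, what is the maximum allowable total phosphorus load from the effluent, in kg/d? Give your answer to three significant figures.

1250 kg/d

Mass balance at the limit: 12.00·0.02500 + 0.3110·Cₑ = 12.31·1.2 → Cₑ = 46.54 mg/L.
Load = 0.3110 m³/s × 46.54 g/m³ × 86 400 s/d = 1250 kg/d.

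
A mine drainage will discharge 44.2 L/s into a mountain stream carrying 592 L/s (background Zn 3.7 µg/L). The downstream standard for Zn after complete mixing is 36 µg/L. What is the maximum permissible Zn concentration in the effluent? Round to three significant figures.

469 µg/L

At the limit, (Qr·Cr + Qe·Cₑ)/(Qr + Qe) = 36:
Cₑ = (636.2·36 − 592.0·3.700) / 44.20 = 468.6 µg/L.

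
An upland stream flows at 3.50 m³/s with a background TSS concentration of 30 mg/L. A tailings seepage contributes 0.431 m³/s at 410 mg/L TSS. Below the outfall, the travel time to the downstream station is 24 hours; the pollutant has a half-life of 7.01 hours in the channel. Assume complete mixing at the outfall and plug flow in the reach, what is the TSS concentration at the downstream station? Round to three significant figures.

Conservation of mass: C = (3.500·30.00 + 0.4310·410.0) / 3.931 = 281.7/3.931 = 71.66 mg/L.
Half-life 7.01 h → k = ln 2 / 7.01 = 0.09888 h⁻¹ = 2.373 d⁻¹.
First-order decay: C = 71.66·exp(−k·t) = 71.66·0.09319 = 6.678 mg/L.

6.68 mg/L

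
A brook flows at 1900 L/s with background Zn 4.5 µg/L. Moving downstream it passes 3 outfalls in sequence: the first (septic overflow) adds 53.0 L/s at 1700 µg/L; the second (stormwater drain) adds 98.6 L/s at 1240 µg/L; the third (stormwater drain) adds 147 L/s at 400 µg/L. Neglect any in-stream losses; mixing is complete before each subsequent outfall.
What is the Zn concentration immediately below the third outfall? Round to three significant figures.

127 µg/L

After outfall 1: Q = 1900 + 53.00 = 1953 L/s; C = (1900·4.500 + 53.00·1700)/1953 = 50.51 µg/L.
After outfall 2: Q = 1953 + 98.60 = 2052 L/s; C = (1953·50.51 + 98.60·1240)/2052 = 107.7 µg/L.
After outfall 3: Q = 2052 + 147.0 = 2199 L/s; C = (2052·107.7 + 147.0·400.0)/2199 = 127.2 µg/L.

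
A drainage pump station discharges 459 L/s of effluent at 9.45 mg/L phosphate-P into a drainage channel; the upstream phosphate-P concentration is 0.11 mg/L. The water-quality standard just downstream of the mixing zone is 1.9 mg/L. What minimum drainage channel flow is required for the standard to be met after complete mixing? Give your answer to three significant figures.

Set C_mix = 1.9: (Q·0.1100 + 459.0·9.450) / (Q + 459.0) = 1.9
→ Q = 459.0·(9.450 − 1.9)/(1.9 − 0.1100) = 1936 L/s.

1940 L/s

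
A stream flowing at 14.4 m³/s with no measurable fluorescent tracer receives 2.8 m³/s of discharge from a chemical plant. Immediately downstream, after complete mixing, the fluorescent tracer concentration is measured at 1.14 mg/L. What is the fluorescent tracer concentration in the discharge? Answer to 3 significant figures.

Mass balance: 14.40·0 + 2.800·Cₑ = 17.20·1.140
→ Cₑ = (17.20·1.140 − 14.40·0) / 2.800 = 7.003 mg/L.

7.00 mg/L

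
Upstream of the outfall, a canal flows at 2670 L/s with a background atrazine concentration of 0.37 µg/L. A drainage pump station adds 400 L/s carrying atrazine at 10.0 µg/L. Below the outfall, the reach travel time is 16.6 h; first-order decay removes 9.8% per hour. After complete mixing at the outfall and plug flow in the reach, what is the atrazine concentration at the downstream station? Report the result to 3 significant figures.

0.293 µg/L

Mixed concentration C = ΣQC/ΣQ = (2670·0.3700 + 400.0·10.00) / 3070 = 4988/3070 = 1.625 µg/L.
9.8%/h lost → k = −ln(1 − 0.098) = 0.1031 h⁻¹.
Applying C = C₀e^(−kt): 1.625 × 0.1805 = 0.2932 µg/L.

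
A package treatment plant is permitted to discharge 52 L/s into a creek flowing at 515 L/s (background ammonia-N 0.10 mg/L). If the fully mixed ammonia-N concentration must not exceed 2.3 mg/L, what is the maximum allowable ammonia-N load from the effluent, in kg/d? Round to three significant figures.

Mass balance at the limit: 515.0·0.1000 + 52.00·Cₑ = 567.0·2.3 → Cₑ = 24.09 mg/L.
52.00 L/s = 0.05200 m³/s. Load = 0.05200 m³/s × 24.09 g/m³ × 86 400 s/d = 108.2 kg/d.

108 kg/d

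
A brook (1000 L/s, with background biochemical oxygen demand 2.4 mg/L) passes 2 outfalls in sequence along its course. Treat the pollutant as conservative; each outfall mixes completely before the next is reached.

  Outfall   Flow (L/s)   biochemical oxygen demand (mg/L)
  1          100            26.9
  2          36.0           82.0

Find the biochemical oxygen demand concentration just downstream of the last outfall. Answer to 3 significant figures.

After outfall 1: Q = 1000 + 100.0 = 1100 L/s; C = (1000·2.400 + 100.0·26.90)/1100 = 4.627 mg/L.
After outfall 2: Q = 1100 + 36.00 = 1136 L/s; C = (1100·4.627 + 36.00·82.00)/1136 = 7.079 mg/L.

7.08 mg/L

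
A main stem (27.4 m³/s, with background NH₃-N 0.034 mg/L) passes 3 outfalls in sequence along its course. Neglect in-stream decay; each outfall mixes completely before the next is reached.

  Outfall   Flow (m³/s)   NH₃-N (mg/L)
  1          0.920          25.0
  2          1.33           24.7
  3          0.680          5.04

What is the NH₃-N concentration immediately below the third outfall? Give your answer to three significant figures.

Outfall 1: combined Q = 28.32 m³/s; C = (27.40·0.03400 + 0.9200·25.00)/28.32 = 0.8450 mg/L.
Outfall 2: combined Q = 29.65 m³/s; C = (28.32·0.8450 + 1.330·24.70)/29.65 = 1.915 mg/L.
Outfall 3: combined Q = 30.33 m³/s; C = (29.65·1.915 + 0.6800·5.040)/30.33 = 1.985 mg/L.

1.99 mg/L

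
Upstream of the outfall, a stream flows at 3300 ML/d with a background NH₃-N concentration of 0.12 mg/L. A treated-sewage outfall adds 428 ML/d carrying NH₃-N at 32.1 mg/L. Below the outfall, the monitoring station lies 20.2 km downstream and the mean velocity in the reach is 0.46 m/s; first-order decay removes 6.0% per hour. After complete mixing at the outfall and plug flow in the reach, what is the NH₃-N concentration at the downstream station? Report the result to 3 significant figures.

Mixed concentration C = ΣQC/ΣQ = (3300·0.1200 + 428.0·32.10) / 3728 = 14130/3728 = 3.792 mg/L.
Travel time t = 20.2·1000 / 0.46 = 43910 s = 12.20 h.
6.0%/h lost → k = −ln(1 − 0.06) = 0.06188 h⁻¹.
First-order decay: C = 3.792·exp(−k·t) = 3.792·0.4701 = 1.782 mg/L.

1.78 mg/L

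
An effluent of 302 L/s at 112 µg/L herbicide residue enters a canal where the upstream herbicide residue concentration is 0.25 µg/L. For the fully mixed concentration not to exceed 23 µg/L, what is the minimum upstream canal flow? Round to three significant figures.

1180 L/s

Set C_mix = 23: (Q·0.2500 + 302.0·112.0) / (Q + 302.0) = 23
→ Q = 302.0·(112.0 − 23)/(23 − 0.2500) = 1181 L/s.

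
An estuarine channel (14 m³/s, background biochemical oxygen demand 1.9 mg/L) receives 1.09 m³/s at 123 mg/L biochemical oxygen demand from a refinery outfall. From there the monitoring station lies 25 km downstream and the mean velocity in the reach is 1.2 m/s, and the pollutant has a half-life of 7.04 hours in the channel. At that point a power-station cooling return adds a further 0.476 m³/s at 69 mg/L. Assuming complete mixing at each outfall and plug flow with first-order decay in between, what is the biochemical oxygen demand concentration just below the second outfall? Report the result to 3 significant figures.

7.95 mg/L

Flow-weighted average: C = (14.00·1.900 + 1.090·123.0) / 15.09 = 160.7/15.09 = 10.65 mg/L; combined flow 15.09 m³/s.
Travel time t = 25·1000 / 1.2 = 20830 s = 5.787 h.
Half-life 7.04 h → k = ln 2 / 7.04 = 0.09846 h⁻¹ = 2.363 d⁻¹.
Applying C = C₀e^(−kt): 10.65 × 0.5656 = 6.023 mg/L.
Second outfall: C = (15.09·6.023 + 0.4760·69.00)/15.57 = 7.949 mg/L.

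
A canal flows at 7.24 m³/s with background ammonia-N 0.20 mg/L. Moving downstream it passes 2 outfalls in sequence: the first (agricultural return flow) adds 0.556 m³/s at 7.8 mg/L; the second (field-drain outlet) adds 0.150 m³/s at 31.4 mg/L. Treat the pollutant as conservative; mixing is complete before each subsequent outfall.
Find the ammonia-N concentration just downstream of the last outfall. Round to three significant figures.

1.32 mg/L

After outfall 1: Q = 7.240 + 0.5560 = 7.796 m³/s; C = (7.240·0.2000 + 0.5560·7.800)/7.796 = 0.7420 mg/L.
After outfall 2: Q = 7.796 + 0.1500 = 7.946 m³/s; C = (7.796·0.7420 + 0.1500·31.40)/7.946 = 1.321 mg/L.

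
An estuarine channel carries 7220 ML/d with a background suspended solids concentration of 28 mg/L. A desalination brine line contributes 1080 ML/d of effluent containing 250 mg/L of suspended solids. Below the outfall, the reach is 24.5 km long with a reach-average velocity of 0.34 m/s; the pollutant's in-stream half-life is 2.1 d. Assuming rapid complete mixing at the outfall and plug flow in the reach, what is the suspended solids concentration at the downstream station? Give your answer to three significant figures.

Flow-weighted average: C = (7220·28.00 + 1080·250.0) / 8300 = 472200/8300 = 56.89 mg/L.
Travel time t = 24.5·1000 / 0.34 = 72060 s = 20.02 h.
Half-life 2.1 d → k = ln 2 / 2.1 = 0.3301 d⁻¹.
Decay over the reach: 56.89·exp(−kt) = 56.89·0.7594 = 43.20 mg/L.

43.2 mg/L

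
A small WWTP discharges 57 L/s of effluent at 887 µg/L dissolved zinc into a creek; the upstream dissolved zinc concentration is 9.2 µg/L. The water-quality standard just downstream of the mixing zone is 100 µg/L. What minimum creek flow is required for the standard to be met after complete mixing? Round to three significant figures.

Set C_mix = 100: (Q·9.200 + 57.00·887.0) / (Q + 57.00) = 100
→ Q = 57.00·(887.0 − 100)/(100 − 9.200) = 494.0 L/s.

494 L/s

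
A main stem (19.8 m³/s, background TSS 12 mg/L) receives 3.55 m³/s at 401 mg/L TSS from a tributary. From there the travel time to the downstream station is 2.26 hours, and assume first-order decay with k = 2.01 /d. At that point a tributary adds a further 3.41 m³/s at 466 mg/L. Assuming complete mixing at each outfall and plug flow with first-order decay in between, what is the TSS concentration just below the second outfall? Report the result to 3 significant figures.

After mixing, C = (19.80·12.00 + 3.550·401.0) / 23.35 = 1661/23.35 = 71.14 mg/L; combined flow 23.35 m³/s.
Applying C = C₀e^(−kt): 71.14 × 0.8276 = 58.87 mg/L.
At the second outfall, C = (23.35·58.87 + 3.410·466.0) / (23.35 + 3.410) = 110.8 mg/L.

111 mg/L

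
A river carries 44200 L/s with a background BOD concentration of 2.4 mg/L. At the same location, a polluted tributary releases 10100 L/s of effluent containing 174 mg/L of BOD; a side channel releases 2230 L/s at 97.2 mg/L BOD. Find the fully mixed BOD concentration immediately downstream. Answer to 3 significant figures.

Conservation of mass: C = (44200·2.400 + 10100·174.0 + 2230·97.20) / 56530 = 2080000/56530 = 36.80 mg/L.

36.8 mg/L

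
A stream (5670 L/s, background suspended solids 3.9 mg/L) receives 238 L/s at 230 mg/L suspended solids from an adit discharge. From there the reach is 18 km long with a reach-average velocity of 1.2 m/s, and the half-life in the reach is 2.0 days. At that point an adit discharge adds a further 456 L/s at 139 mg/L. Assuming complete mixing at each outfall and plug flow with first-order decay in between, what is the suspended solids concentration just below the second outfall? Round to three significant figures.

Flow-weighted average: C = (5670·3.900 + 238.0·230.0) / 5908 = 76850/5908 = 13.01 mg/L; combined flow 5908 L/s.
Travel time t = 18·1000 / 1.2 = 15000 s = 4.167 h.
Half-life 2.0 d → k = ln 2 / 2.0 = 0.3466 d⁻¹.
After decay, C = 13.01 × e^(−kt) = 13.01 × 0.9416 = 12.25 mg/L.
Second outfall: C = (5908·12.25 + 456.0·139.0)/6364 = 21.33 mg/L.

21.3 mg/L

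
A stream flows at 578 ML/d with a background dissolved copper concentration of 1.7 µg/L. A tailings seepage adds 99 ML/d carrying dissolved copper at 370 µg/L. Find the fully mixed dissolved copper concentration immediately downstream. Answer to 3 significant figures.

Mass balance: C = (578.0·1.700 + 99.00·370.0) / 677.0 = 37610/677.0 = 55.56 µg/L.

55.6 µg/L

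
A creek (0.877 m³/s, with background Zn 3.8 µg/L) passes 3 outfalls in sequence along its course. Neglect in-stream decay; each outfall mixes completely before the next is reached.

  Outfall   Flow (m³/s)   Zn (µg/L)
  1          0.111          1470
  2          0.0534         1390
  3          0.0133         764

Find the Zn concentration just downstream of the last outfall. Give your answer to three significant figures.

After outfall 1: Q = 0.8770 + 0.1110 = 0.9880 m³/s; C = (0.8770·3.800 + 0.1110·1470)/0.9880 = 168.5 µg/L.
After outfall 2: Q = 0.9880 + 0.05340 = 1.041 m³/s; C = (0.9880·168.5 + 0.05340·1390)/1.041 = 231.2 µg/L.
After outfall 3: Q = 1.041 + 0.01330 = 1.055 m³/s; C = (1.041·231.2 + 0.01330·764.0)/1.055 = 237.9 µg/L.

238 µg/L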